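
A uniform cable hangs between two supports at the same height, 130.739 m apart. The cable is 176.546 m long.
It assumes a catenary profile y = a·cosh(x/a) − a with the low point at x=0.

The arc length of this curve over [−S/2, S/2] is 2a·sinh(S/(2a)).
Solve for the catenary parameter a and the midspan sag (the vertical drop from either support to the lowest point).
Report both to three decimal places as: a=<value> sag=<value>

seed: a₀ = √(S³/(24(L−S))) = √(130.739³/(24·45.807)) = 45.085428
iter 1: u=1.449903  f(a)=+5.063e+00  f'(a)=-2.493e+00  a ← 45.085428 − (+5.063e+00/-2.493e+00) = 47.116689
iter 2: u=1.387396  f(a)=+3.623e-01  f'(a)=-2.147e+00  a ← 47.116689 − (+3.623e-01/-2.147e+00) = 47.285382
iter 3: u=1.382446  f(a)=+2.171e-03  f'(a)=-2.122e+00  a ← 47.285382 − (+2.171e-03/-2.122e+00) = 47.286405
iter 4: u=1.382416  f(a)=+7.897e-08  f'(a)=-2.122e+00  a ← 47.286405 − (+7.897e-08/-2.122e+00) = 47.286405
iter 5: u=1.382416  f(a)=+2.842e-14  f'(a)=-2.122e+00  a ← 47.286405 − (+2.842e-14/-2.122e+00) = 47.286405
converged: |Δa| < 1e-12 after 5 iterations
sag = a·(cosh(S/(2a)) − 1) = 47.286405·(cosh(1.382416) − 1) = 52.854129
T_max/T_min = cosh(S/(2a)) = 2.117745

a=47.286 sag=52.854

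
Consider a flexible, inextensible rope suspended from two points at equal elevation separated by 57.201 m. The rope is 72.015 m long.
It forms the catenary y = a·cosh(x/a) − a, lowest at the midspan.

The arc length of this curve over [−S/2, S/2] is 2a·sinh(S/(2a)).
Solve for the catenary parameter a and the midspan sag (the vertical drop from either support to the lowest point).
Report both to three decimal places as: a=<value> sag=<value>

a=23.787 sag=19.368

seed: a₀ = √(S³/(24(L−S))) = √(57.201³/(24·14.814)) = 22.943710
iter 1: u=1.246551  f(a)=+1.194e+00  f'(a)=-1.503e+00  a ← 22.943710 − (+1.194e+00/-1.503e+00) = 23.738200
iter 2: u=1.204830  f(a)=+6.485e-02  f'(a)=-1.344e+00  a ← 23.738200 − (+6.485e-02/-1.344e+00) = 23.786442
iter 3: u=1.202387  f(a)=+2.154e-04  f'(a)=-1.335e+00  a ← 23.786442 − (+2.154e-04/-1.335e+00) = 23.786603
iter 4: u=1.202378  f(a)=+2.395e-09  f'(a)=-1.335e+00  a ← 23.786603 − (+2.395e-09/-1.335e+00) = 23.786603
iter 5: u=1.202378  f(a)=+0.000e+00  f'(a)=-1.335e+00  a ← 23.786603 − (+0.000e+00/-1.335e+00) = 23.786603
converged: |Δa| < 1e-12 after 5 iterations
sag = a·(cosh(S/(2a)) − 1) = 23.786603·(cosh(1.202378) − 1) = 19.368264
T_max/T_min = cosh(S/(2a)) = 1.814251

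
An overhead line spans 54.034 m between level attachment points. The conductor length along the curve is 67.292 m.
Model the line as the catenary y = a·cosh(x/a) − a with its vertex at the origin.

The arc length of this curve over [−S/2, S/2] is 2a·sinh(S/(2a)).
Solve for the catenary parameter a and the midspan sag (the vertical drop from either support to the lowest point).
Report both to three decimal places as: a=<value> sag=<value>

seed: a₀ = √(S³/(24(L−S))) = √(54.034³/(24·13.258)) = 22.266710
iter 1: u=1.213336  f(a)=+1.011e+00  f'(a)=-1.376e+00  a ← 22.266710 − (+1.011e+00/-1.376e+00) = 23.001525
iter 2: u=1.174574  f(a)=+5.219e-02  f'(a)=-1.237e+00  a ← 23.001525 − (+5.219e-02/-1.237e+00) = 23.043722
iter 3: u=1.172423  f(a)=+1.559e-04  f'(a)=-1.230e+00  a ← 23.043722 − (+1.559e-04/-1.230e+00) = 23.043849
iter 4: u=1.172417  f(a)=+1.401e-09  f'(a)=-1.229e+00  a ← 23.043849 − (+1.401e-09/-1.229e+00) = 23.043849
iter 5: u=1.172417  f(a)=+1.421e-14  f'(a)=-1.229e+00  a ← 23.043849 − (+1.421e-14/-1.229e+00) = 23.043849
converged: |Δa| < 1e-12 after 5 iterations
sag = a·(cosh(S/(2a)) − 1) = 23.043849·(cosh(1.172417) − 1) = 17.736934
T_max/T_min = cosh(S/(2a)) = 1.769704

a=23.044 sag=17.737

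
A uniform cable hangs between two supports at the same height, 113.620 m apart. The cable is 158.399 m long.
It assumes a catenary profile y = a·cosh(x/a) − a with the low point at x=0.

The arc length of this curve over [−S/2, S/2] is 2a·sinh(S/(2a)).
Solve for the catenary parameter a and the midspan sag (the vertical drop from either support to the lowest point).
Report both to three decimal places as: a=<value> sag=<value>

a=38.956 sag=49.306

seed: a₀ = √(S³/(24(L−S))) = √(113.620³/(24·44.779)) = 36.943613
iter 1: u=1.537749  f(a)=+5.602e+00  f'(a)=-3.048e+00  a ← 36.943613 − (+5.602e+00/-3.048e+00) = 38.781687
iter 2: u=1.464867  f(a)=+4.453e-01  f'(a)=-2.581e+00  a ← 38.781687 − (+4.453e-01/-2.581e+00) = 38.954194
iter 3: u=1.458380  f(a)=+3.349e-03  f'(a)=-2.542e+00  a ← 38.954194 − (+3.349e-03/-2.542e+00) = 38.955511
iter 4: u=1.458330  f(a)=+1.926e-07  f'(a)=-2.542e+00  a ← 38.955511 − (+1.926e-07/-2.542e+00) = 38.955511
iter 5: u=1.458330  f(a)=-2.842e-14  f'(a)=-2.542e+00  a ← 38.955511 − (-2.842e-14/-2.542e+00) = 38.955511
converged: |Δa| < 1e-12 after 5 iterations
sag = a·(cosh(S/(2a)) − 1) = 38.955511·(cosh(1.458330) − 1) = 49.305990
T_max/T_min = cosh(S/(2a)) = 2.265700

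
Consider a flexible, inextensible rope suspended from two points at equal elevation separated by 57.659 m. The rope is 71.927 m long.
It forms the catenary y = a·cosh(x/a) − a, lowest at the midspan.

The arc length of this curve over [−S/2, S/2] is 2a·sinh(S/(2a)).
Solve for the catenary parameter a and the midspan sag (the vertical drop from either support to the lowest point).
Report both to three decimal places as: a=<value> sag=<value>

a=24.492 sag=19.019

seed: a₀ = √(S³/(24(L−S))) = √(57.659³/(24·14.268)) = 23.659932
iter 1: u=1.218495  f(a)=+1.097e+00  f'(a)=-1.395e+00  a ← 23.659932 − (+1.097e+00/-1.395e+00) = 24.446665
iter 2: u=1.179281  f(a)=+5.711e-02  f'(a)=-1.253e+00  a ← 24.446665 − (+5.711e-02/-1.253e+00) = 24.492242
iter 3: u=1.177087  f(a)=+1.735e-04  f'(a)=-1.246e+00  a ← 24.492242 − (+1.735e-04/-1.246e+00) = 24.492381
iter 4: u=1.177080  f(a)=+1.612e-09  f'(a)=-1.246e+00  a ← 24.492381 − (+1.612e-09/-1.246e+00) = 24.492381
iter 5: u=1.177080  f(a)=-1.421e-14  f'(a)=-1.246e+00  a ← 24.492381 − (-1.421e-14/-1.246e+00) = 24.492381
converged: |Δa| < 1e-12 after 5 iterations
sag = a·(cosh(S/(2a)) − 1) = 24.492381·(cosh(1.177080) − 1) = 19.019112
T_max/T_min = cosh(S/(2a)) = 1.776532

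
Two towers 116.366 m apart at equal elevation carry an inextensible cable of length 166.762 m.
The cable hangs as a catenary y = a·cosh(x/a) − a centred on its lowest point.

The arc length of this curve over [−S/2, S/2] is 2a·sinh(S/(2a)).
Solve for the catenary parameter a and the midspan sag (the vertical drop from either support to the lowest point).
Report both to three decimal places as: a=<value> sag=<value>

seed: a₀ = √(S³/(24(L−S))) = √(116.366³/(24·50.396)) = 36.094041
iter 1: u=1.611984  f(a)=+6.968e+00  f'(a)=-3.589e+00  a ← 36.094041 − (+6.968e+00/-3.589e+00) = 38.035574
iter 2: u=1.529700  f(a)=+6.017e-01  f'(a)=-2.993e+00  a ← 38.035574 − (+6.017e-01/-2.993e+00) = 38.236581
iter 3: u=1.521658  f(a)=+5.424e-03  f'(a)=-2.940e+00  a ← 38.236581 − (+5.424e-03/-2.940e+00) = 38.238426
iter 4: u=1.521585  f(a)=+4.495e-07  f'(a)=-2.939e+00  a ← 38.238426 − (+4.495e-07/-2.939e+00) = 38.238426
iter 5: u=1.521585  f(a)=-5.684e-14  f'(a)=-2.939e+00  a ← 38.238426 − (-5.684e-14/-2.939e+00) = 38.238426
converged: |Δa| < 1e-12 after 5 iterations
sag = a·(cosh(S/(2a)) − 1) = 38.238426·(cosh(1.521585) − 1) = 53.492530
T_max/T_min = cosh(S/(2a)) = 2.398921

a=38.238 sag=53.493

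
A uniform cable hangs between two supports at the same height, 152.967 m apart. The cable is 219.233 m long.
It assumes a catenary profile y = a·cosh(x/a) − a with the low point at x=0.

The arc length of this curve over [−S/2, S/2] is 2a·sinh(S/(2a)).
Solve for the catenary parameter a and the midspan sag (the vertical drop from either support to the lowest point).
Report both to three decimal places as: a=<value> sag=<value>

a=50.259 sag=70.330

seed: a₀ = √(S³/(24(L−S))) = √(152.967³/(24·66.266)) = 47.440103
iter 1: u=1.612212  f(a)=+9.165e+00  f'(a)=-3.591e+00  a ← 47.440103 − (+9.165e+00/-3.591e+00) = 49.992545
iter 2: u=1.529898  f(a)=+7.916e-01  f'(a)=-2.995e+00  a ← 49.992545 − (+7.916e-01/-2.995e+00) = 50.256877
iter 3: u=1.521851  f(a)=+7.140e-03  f'(a)=-2.941e+00  a ← 50.256877 − (+7.140e-03/-2.941e+00) = 50.259305
iter 4: u=1.521778  f(a)=+5.924e-07  f'(a)=-2.940e+00  a ← 50.259305 − (+5.924e-07/-2.940e+00) = 50.259305
iter 5: u=1.521778  f(a)=-5.684e-14  f'(a)=-2.940e+00  a ← 50.259305 − (-5.684e-14/-2.940e+00) = 50.259305
converged: |Δa| < 1e-12 after 5 iterations
sag = a·(cosh(S/(2a)) − 1) = 50.259305·(cosh(1.521778) − 1) = 70.329976
T_max/T_min = cosh(S/(2a)) = 2.399342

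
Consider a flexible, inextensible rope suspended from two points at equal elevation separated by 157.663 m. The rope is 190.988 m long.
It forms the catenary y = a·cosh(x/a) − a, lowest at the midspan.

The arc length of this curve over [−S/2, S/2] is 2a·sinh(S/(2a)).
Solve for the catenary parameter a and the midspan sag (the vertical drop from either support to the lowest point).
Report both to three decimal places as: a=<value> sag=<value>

a=72.120 sag=47.548

seed: a₀ = √(S³/(24(L−S))) = √(157.663³/(24·33.325)) = 70.000957
iter 1: u=1.126149  f(a)=+2.178e+00  f'(a)=-1.078e+00  a ← 70.000957 − (+2.178e+00/-1.078e+00) = 72.020562
iter 2: u=1.094569  f(a)=+9.782e-02  f'(a)=-9.836e-01  a ← 72.020562 − (+9.782e-02/-9.836e-01) = 72.120012
iter 3: u=1.093060  f(a)=+2.178e-04  f'(a)=-9.792e-01  a ← 72.120012 − (+2.178e-04/-9.792e-01) = 72.120235
iter 4: u=1.093057  f(a)=+1.086e-09  f'(a)=-9.792e-01  a ← 72.120235 − (+1.086e-09/-9.792e-01) = 72.120235
iter 5: u=1.093057  f(a)=-2.842e-14  f'(a)=-9.792e-01  a ← 72.120235 − (-2.842e-14/-9.792e-01) = 72.120235
converged: |Δa| < 1e-12 after 5 iterations
sag = a·(cosh(S/(2a)) − 1) = 72.120235·(cosh(1.093057) − 1) = 47.547774
T_max/T_min = cosh(S/(2a)) = 1.659285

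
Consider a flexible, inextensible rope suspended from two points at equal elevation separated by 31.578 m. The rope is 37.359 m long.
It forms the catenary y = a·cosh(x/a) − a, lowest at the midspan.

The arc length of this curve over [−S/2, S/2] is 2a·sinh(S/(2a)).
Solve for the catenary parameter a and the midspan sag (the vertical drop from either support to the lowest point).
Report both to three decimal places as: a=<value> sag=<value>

a=15.462 sag=8.787

seed: a₀ = √(S³/(24(L−S))) = √(31.578³/(24·5.781)) = 15.065024
iter 1: u=1.048057  f(a)=+3.259e-01  f'(a)=-8.551e-01  a ← 15.065024 − (+3.259e-01/-8.551e-01) = 15.446163
iter 2: u=1.022196  f(a)=+1.278e-02  f'(a)=-7.893e-01  a ← 15.446163 − (+1.278e-02/-7.893e-01) = 15.462353
iter 3: u=1.021125  f(a)=+2.142e-05  f'(a)=-7.866e-01  a ← 15.462353 − (+2.142e-05/-7.866e-01) = 15.462380
iter 4: u=1.021124  f(a)=+6.040e-11  f'(a)=-7.866e-01  a ← 15.462380 − (+6.040e-11/-7.866e-01) = 15.462380
iter 5: u=1.021124  f(a)=-7.105e-15  f'(a)=-7.866e-01  a ← 15.462380 − (-7.105e-15/-7.866e-01) = 15.462380
converged: |Δa| < 1e-12 after 5 iterations
sag = a·(cosh(S/(2a)) − 1) = 15.462380·(cosh(1.021124) − 1) = 8.786515
T_max/T_min = cosh(S/(2a)) = 1.568251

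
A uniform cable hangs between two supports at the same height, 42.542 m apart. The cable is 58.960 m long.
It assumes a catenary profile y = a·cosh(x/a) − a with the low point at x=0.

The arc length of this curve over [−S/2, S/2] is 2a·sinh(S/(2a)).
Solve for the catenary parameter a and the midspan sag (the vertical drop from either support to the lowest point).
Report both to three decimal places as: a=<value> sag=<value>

seed: a₀ = √(S³/(24(L−S))) = √(42.542³/(24·16.418)) = 13.978517
iter 1: u=1.521692  f(a)=+2.009e+00  f'(a)=-2.940e+00  a ← 13.978517 − (+2.009e+00/-2.940e+00) = 14.661892
iter 2: u=1.450768  f(a)=+1.567e-01  f'(a)=-2.498e+00  a ← 14.661892 − (+1.567e-01/-2.498e+00) = 14.724643
iter 3: u=1.444585  f(a)=+1.132e-03  f'(a)=-2.462e+00  a ← 14.724643 − (+1.132e-03/-2.462e+00) = 14.725103
iter 4: u=1.444540  f(a)=+6.001e-08  f'(a)=-2.461e+00  a ← 14.725103 − (+6.001e-08/-2.461e+00) = 14.725103
iter 5: u=1.444540  f(a)=-7.105e-15  f'(a)=-2.461e+00  a ← 14.725103 − (-7.105e-15/-2.461e+00) = 14.725103
converged: |Δa| < 1e-12 after 5 iterations
sag = a·(cosh(S/(2a)) − 1) = 14.725103·(cosh(1.444540) − 1) = 18.227879
T_max/T_min = cosh(S/(2a)) = 2.237878

a=14.725 sag=18.228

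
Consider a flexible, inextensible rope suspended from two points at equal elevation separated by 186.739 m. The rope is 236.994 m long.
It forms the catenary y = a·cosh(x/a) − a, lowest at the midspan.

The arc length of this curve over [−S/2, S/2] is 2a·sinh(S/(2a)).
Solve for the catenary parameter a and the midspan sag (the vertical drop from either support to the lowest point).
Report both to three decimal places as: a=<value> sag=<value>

a=76.277 sag=64.647

seed: a₀ = √(S³/(24(L−S))) = √(186.739³/(24·50.255)) = 73.477993
iter 1: u=1.270714  f(a)=+4.217e+00  f'(a)=-1.602e+00  a ← 73.477993 − (+4.217e+00/-1.602e+00) = 76.110446
iter 2: u=1.226763  f(a)=+2.372e-01  f'(a)=-1.426e+00  a ← 76.110446 − (+2.372e-01/-1.426e+00) = 76.276762
iter 3: u=1.224088  f(a)=+8.496e-04  f'(a)=-1.416e+00  a ← 76.276762 − (+8.496e-04/-1.416e+00) = 76.277362
iter 4: u=1.224079  f(a)=+1.099e-08  f'(a)=-1.416e+00  a ← 76.277362 − (+1.099e-08/-1.416e+00) = 76.277362
iter 5: u=1.224079  f(a)=-5.684e-14  f'(a)=-1.416e+00  a ← 76.277362 − (-5.684e-14/-1.416e+00) = 76.277362
converged: |Δa| < 1e-12 after 5 iterations
sag = a·(cosh(S/(2a)) − 1) = 76.277362·(cosh(1.224079) − 1) = 64.647352
T_max/T_min = cosh(S/(2a)) = 1.847530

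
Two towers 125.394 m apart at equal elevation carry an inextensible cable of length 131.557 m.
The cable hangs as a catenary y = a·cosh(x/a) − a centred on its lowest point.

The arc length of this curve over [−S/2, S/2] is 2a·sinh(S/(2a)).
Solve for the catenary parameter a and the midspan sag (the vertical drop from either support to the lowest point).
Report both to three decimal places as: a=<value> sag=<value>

a=116.297 sag=17.314

seed: a₀ = √(S³/(24(L−S))) = √(125.394³/(24·6.163)) = 115.455182
iter 1: u=0.543042  f(a)=+9.151e-02  f'(a)=-1.099e-01  a ← 115.455182 − (+9.151e-02/-1.099e-01) = 116.287554
iter 2: u=0.539155  f(a)=+9.991e-04  f'(a)=-1.076e-01  a ← 116.287554 − (+9.991e-04/-1.076e-01) = 116.296843
iter 3: u=0.539112  f(a)=+1.220e-07  f'(a)=-1.075e-01  a ← 116.296843 − (+1.220e-07/-1.075e-01) = 116.296845
iter 4: u=0.539112  f(a)=-2.842e-14  f'(a)=-1.075e-01  a ← 116.296845 − (-2.842e-14/-1.075e-01) = 116.296845
converged: |Δa| < 1e-12 after 4 iterations
sag = a·(cosh(S/(2a)) − 1) = 116.296845·(cosh(0.539112) − 1) = 17.313661
T_max/T_min = cosh(S/(2a)) = 1.148875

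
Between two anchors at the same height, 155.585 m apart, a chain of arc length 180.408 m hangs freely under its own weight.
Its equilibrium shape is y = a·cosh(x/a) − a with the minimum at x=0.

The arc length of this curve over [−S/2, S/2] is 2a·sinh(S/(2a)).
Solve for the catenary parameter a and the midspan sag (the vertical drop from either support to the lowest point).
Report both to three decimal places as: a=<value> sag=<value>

a=81.346 sag=40.120

seed: a₀ = √(S³/(24(L−S))) = √(155.585³/(24·24.823)) = 79.509465
iter 1: u=0.978406  f(a)=+1.216e+00  f'(a)=-6.863e-01  a ← 79.509465 − (+1.216e+00/-6.863e-01) = 81.280768
iter 2: u=0.957084  f(a)=+4.181e-02  f'(a)=-6.398e-01  a ← 81.280768 − (+4.181e-02/-6.398e-01) = 81.346114
iter 3: u=0.956315  f(a)=+5.336e-05  f'(a)=-6.382e-01  a ← 81.346114 − (+5.336e-05/-6.382e-01) = 81.346198
iter 4: u=0.956314  f(a)=+8.714e-11  f'(a)=-6.381e-01  a ← 81.346198 − (+8.714e-11/-6.381e-01) = 81.346198
iter 5: u=0.956314  f(a)=+2.842e-14  f'(a)=-6.381e-01  a ← 81.346198 − (+2.842e-14/-6.381e-01) = 81.346198
converged: |Δa| < 1e-12 after 5 iterations
sag = a·(cosh(S/(2a)) − 1) = 81.346198·(cosh(0.956314) − 1) = 40.119705
T_max/T_min = cosh(S/(2a)) = 1.493197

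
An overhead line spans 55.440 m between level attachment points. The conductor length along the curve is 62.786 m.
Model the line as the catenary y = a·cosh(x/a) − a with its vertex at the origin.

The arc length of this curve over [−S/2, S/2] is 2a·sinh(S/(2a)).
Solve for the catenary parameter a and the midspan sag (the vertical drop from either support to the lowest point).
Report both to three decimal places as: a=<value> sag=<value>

seed: a₀ = √(S³/(24(L−S))) = √(55.440³/(24·7.346)) = 31.088785
iter 1: u=0.891640  f(a)=+2.976e-01  f'(a)=-5.112e-01  a ← 31.088785 − (+2.976e-01/-5.112e-01) = 31.670905
iter 2: u=0.875251  f(a)=+8.564e-03  f'(a)=-4.822e-01  a ← 31.670905 − (+8.564e-03/-4.822e-01) = 31.688666
iter 3: u=0.874761  f(a)=+7.558e-06  f'(a)=-4.813e-01  a ← 31.688666 − (+7.558e-06/-4.813e-01) = 31.688681
iter 4: u=0.874760  f(a)=+5.890e-12  f'(a)=-4.813e-01  a ← 31.688681 − (+5.890e-12/-4.813e-01) = 31.688681
converged: |Δa| < 1e-12 after 4 iterations
sag = a·(cosh(S/(2a)) − 1) = 31.688681·(cosh(0.874760) − 1) = 12.917293
T_max/T_min = cosh(S/(2a)) = 1.407631

a=31.689 sag=12.917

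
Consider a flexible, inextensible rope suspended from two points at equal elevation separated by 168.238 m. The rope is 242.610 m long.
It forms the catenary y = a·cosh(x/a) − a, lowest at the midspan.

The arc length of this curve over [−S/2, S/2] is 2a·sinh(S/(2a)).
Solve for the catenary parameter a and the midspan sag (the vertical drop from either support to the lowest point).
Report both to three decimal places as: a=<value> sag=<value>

a=54.778 sag=78.322

seed: a₀ = √(S³/(24(L−S))) = √(168.238³/(24·74.372)) = 51.650650
iter 1: u=1.628615  f(a)=+1.051e+01  f'(a)=-3.720e+00  a ← 51.650650 − (+1.051e+01/-3.720e+00) = 54.476052
iter 2: u=1.544146  f(a)=+9.240e-01  f'(a)=-3.092e+00  a ← 54.476052 − (+9.240e-01/-3.092e+00) = 54.774887
iter 3: u=1.535722  f(a)=+8.663e-03  f'(a)=-3.034e+00  a ← 54.774887 − (+8.663e-03/-3.034e+00) = 54.777742
iter 4: u=1.535642  f(a)=+7.772e-07  f'(a)=-3.034e+00  a ← 54.777742 − (+7.772e-07/-3.034e+00) = 54.777742
iter 5: u=1.535642  f(a)=+0.000e+00  f'(a)=-3.034e+00  a ← 54.777742 − (+0.000e+00/-3.034e+00) = 54.777742
converged: |Δa| < 1e-12 after 5 iterations
sag = a·(cosh(S/(2a)) − 1) = 54.777742·(cosh(1.535642) − 1) = 78.321860
T_max/T_min = cosh(S/(2a)) = 2.429812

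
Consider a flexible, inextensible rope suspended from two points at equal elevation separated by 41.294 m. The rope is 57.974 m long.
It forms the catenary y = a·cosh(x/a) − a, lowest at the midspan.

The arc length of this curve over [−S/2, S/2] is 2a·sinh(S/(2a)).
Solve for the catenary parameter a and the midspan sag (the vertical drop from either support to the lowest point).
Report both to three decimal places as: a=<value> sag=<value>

a=14.001 sag=18.190

seed: a₀ = √(S³/(24(L−S))) = √(41.294³/(24·16.680)) = 13.262542
iter 1: u=1.556790  f(a)=+2.142e+00  f'(a)=-3.180e+00  a ← 13.262542 − (+2.142e+00/-3.180e+00) = 13.936068
iter 2: u=1.481551  f(a)=+1.740e-01  f'(a)=-2.683e+00  a ← 13.936068 − (+1.740e-01/-2.683e+00) = 14.000920
iter 3: u=1.474689  f(a)=+1.372e-03  f'(a)=-2.641e+00  a ← 14.000920 − (+1.372e-03/-2.641e+00) = 14.001439
iter 4: u=1.474634  f(a)=+8.682e-08  f'(a)=-2.640e+00  a ← 14.001439 − (+8.682e-08/-2.640e+00) = 14.001439
iter 5: u=1.474634  f(a)=+2.132e-14  f'(a)=-2.640e+00  a ← 14.001439 − (+2.132e-14/-2.640e+00) = 14.001439
converged: |Δa| < 1e-12 after 5 iterations
sag = a·(cosh(S/(2a)) − 1) = 14.001439·(cosh(1.474634) − 1) = 18.189964
T_max/T_min = cosh(S/(2a)) = 2.299150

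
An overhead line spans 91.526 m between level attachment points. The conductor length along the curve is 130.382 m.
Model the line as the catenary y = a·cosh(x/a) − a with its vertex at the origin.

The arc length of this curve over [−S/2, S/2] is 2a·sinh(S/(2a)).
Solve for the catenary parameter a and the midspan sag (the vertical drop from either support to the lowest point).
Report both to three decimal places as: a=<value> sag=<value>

a=30.346 sag=41.562

seed: a₀ = √(S³/(24(L−S))) = √(91.526³/(24·38.856)) = 28.673589
iter 1: u=1.595998  f(a)=+5.260e+00  f'(a)=-3.466e+00  a ← 28.673589 − (+5.260e+00/-3.466e+00) = 30.190917
iter 2: u=1.515787  f(a)=+4.463e-01  f'(a)=-2.901e+00  a ← 30.190917 − (+4.463e-01/-2.901e+00) = 30.344780
iter 3: u=1.508101  f(a)=+3.873e-03  f'(a)=-2.851e+00  a ← 30.344780 − (+3.873e-03/-2.851e+00) = 30.346138
iter 4: u=1.508034  f(a)=+2.972e-07  f'(a)=-2.850e+00  a ← 30.346138 − (+2.972e-07/-2.850e+00) = 30.346138
iter 5: u=1.508034  f(a)=+0.000e+00  f'(a)=-2.850e+00  a ← 30.346138 − (+0.000e+00/-2.850e+00) = 30.346138
converged: |Δa| < 1e-12 after 5 iterations
sag = a·(cosh(S/(2a)) − 1) = 30.346138·(cosh(1.508034) − 1) = 41.561821
T_max/T_min = cosh(S/(2a)) = 2.369592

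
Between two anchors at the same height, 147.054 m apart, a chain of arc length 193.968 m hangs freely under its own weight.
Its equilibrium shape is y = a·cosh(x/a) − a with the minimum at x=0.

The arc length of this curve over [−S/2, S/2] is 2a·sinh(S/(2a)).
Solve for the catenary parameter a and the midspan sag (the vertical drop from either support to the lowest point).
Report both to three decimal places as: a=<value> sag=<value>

seed: a₀ = √(S³/(24(L−S))) = √(147.054³/(24·46.914)) = 53.144510
iter 1: u=1.383530  f(a)=+4.700e+00  f'(a)=-2.127e+00  a ← 53.144510 − (+4.700e+00/-2.127e+00) = 55.353859
iter 2: u=1.328308  f(a)=+3.090e-01  f'(a)=-1.856e+00  a ← 55.353859 − (+3.090e-01/-1.856e+00) = 55.520335
iter 3: u=1.324326  f(a)=+1.543e-03  f'(a)=-1.838e+00  a ← 55.520335 − (+1.543e-03/-1.838e+00) = 55.521174
iter 4: u=1.324306  f(a)=+3.892e-08  f'(a)=-1.837e+00  a ← 55.521174 − (+3.892e-08/-1.837e+00) = 55.521174
iter 5: u=1.324306  f(a)=-2.842e-14  f'(a)=-1.837e+00  a ← 55.521174 − (-2.842e-14/-1.837e+00) = 55.521174
converged: |Δa| < 1e-12 after 5 iterations
sag = a·(cosh(S/(2a)) − 1) = 55.521174·(cosh(1.324306) − 1) = 56.230770
T_max/T_min = cosh(S/(2a)) = 2.012781

a=55.521 sag=56.231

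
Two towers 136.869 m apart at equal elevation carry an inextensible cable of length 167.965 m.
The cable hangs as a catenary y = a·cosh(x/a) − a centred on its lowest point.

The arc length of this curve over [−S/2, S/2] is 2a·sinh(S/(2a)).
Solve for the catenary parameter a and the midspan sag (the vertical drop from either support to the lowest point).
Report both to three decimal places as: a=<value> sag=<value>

a=60.515 sag=42.999

seed: a₀ = √(S³/(24(L−S))) = √(136.869³/(24·31.096)) = 58.613784
iter 1: u=1.167550  f(a)=+2.190e+00  f'(a)=-1.213e+00  a ← 58.613784 − (+2.190e+00/-1.213e+00) = 60.419005
iter 2: u=1.132665  f(a)=+1.052e-01  f'(a)=-1.099e+00  a ← 60.419005 − (+1.052e-01/-1.099e+00) = 60.514763
iter 3: u=1.130873  f(a)=+2.702e-04  f'(a)=-1.093e+00  a ← 60.514763 − (+2.702e-04/-1.093e+00) = 60.515010
iter 4: u=1.130868  f(a)=+1.791e-09  f'(a)=-1.093e+00  a ← 60.515010 − (+1.791e-09/-1.093e+00) = 60.515010
iter 5: u=1.130868  f(a)=-2.842e-14  f'(a)=-1.093e+00  a ← 60.515010 − (-2.842e-14/-1.093e+00) = 60.515010
converged: |Δa| < 1e-12 after 5 iterations
sag = a·(cosh(S/(2a)) − 1) = 60.515010·(cosh(1.130868) − 1) = 42.998886
T_max/T_min = cosh(S/(2a)) = 1.710549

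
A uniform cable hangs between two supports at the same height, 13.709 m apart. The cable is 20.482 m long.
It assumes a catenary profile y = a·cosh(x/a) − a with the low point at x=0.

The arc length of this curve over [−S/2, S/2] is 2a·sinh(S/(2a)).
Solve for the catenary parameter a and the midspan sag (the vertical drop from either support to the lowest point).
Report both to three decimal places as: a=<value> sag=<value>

seed: a₀ = √(S³/(24(L−S))) = √(13.709³/(24·6.773)) = 3.981186
iter 1: u=1.721723  f(a)=+1.078e+00  f'(a)=-4.524e+00  a ← 3.981186 − (+1.078e+00/-4.524e+00) = 4.219411
iter 2: u=1.624516  f(a)=+1.043e-01  f'(a)=-3.687e+00  a ← 4.219411 − (+1.043e-01/-3.687e+00) = 4.247702
iter 3: u=1.613696  f(a)=+1.208e-03  f'(a)=-3.602e+00  a ← 4.247702 − (+1.208e-03/-3.602e+00) = 4.248038
iter 4: u=1.613569  f(a)=+1.663e-07  f'(a)=-3.601e+00  a ← 4.248038 − (+1.663e-07/-3.601e+00) = 4.248038
iter 5: u=1.613569  f(a)=+0.000e+00  f'(a)=-3.601e+00  a ← 4.248038 − (+0.000e+00/-3.601e+00) = 4.248038
converged: |Δa| < 1e-12 after 5 iterations
sag = a·(cosh(S/(2a)) − 1) = 4.248038·(cosh(1.613569) − 1) = 6.839068
T_max/T_min = cosh(S/(2a)) = 2.609936

a=4.248 sag=6.839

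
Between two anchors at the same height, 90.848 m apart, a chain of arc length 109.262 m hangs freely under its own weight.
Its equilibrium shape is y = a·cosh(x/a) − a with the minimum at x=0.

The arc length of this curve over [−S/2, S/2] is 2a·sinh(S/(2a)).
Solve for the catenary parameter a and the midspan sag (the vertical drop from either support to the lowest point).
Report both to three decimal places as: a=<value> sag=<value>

seed: a₀ = √(S³/(24(L−S))) = √(90.848³/(24·18.414)) = 41.190149
iter 1: u=1.102788  f(a)=+1.153e+00  f'(a)=-1.008e+00  a ← 41.190149 − (+1.153e+00/-1.008e+00) = 42.334061
iter 2: u=1.072989  f(a)=+4.976e-02  f'(a)=-9.224e-01  a ← 42.334061 − (+4.976e-02/-9.224e-01) = 42.388011
iter 3: u=1.071624  f(a)=+1.020e-04  f'(a)=-9.186e-01  a ← 42.388011 − (+1.020e-04/-9.186e-01) = 42.388123
iter 4: u=1.071621  f(a)=+4.306e-10  f'(a)=-9.186e-01  a ← 42.388123 − (+4.306e-10/-9.186e-01) = 42.388123
iter 5: u=1.071621  f(a)=+0.000e+00  f'(a)=-9.186e-01  a ← 42.388123 − (+0.000e+00/-9.186e-01) = 42.388123
converged: |Δa| < 1e-12 after 5 iterations
sag = a·(cosh(S/(2a)) − 1) = 42.388123·(cosh(1.071621) − 1) = 26.758816
T_max/T_min = cosh(S/(2a)) = 1.631281

a=42.388 sag=26.759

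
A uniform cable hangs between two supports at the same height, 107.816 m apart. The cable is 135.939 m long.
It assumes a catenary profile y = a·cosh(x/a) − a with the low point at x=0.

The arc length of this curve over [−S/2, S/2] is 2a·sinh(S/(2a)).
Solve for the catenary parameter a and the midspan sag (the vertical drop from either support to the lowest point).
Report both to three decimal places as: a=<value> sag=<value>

seed: a₀ = √(S³/(24(L−S))) = √(107.816³/(24·28.123)) = 43.091179
iter 1: u=1.251022  f(a)=+2.285e+00  f'(a)=-1.521e+00  a ← 43.091179 − (+2.285e+00/-1.521e+00) = 44.592849
iter 2: u=1.208893  f(a)=+1.249e-01  f'(a)=-1.359e+00  a ← 44.592849 − (+1.249e-01/-1.359e+00) = 44.684708
iter 3: u=1.206408  f(a)=+4.206e-04  f'(a)=-1.350e+00  a ← 44.684708 − (+4.206e-04/-1.350e+00) = 44.685020
iter 4: u=1.206400  f(a)=+4.809e-09  f'(a)=-1.350e+00  a ← 44.685020 − (+4.809e-09/-1.350e+00) = 44.685020
iter 5: u=1.206400  f(a)=-2.842e-14  f'(a)=-1.350e+00  a ← 44.685020 − (-2.842e-14/-1.350e+00) = 44.685020
converged: |Δa| < 1e-12 after 5 iterations
sag = a·(cosh(S/(2a)) − 1) = 44.685020·(cosh(1.206400) − 1) = 36.657490
T_max/T_min = cosh(S/(2a)) = 1.820353

a=44.685 sag=36.657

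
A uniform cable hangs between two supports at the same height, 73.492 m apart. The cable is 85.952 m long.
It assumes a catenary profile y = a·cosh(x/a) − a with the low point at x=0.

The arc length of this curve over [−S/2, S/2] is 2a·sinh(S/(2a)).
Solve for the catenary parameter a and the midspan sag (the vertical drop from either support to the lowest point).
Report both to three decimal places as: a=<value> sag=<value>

seed: a₀ = √(S³/(24(L−S))) = √(73.492³/(24·12.460)) = 36.433044
iter 1: u=1.008590  f(a)=+6.493e-01  f'(a)=-7.562e-01  a ← 36.433044 − (+6.493e-01/-7.562e-01) = 37.291759
iter 2: u=0.985365  f(a)=+2.367e-02  f'(a)=-7.019e-01  a ← 37.291759 − (+2.367e-02/-7.019e-01) = 37.325474
iter 3: u=0.984475  f(a)=+3.407e-05  f'(a)=-6.999e-01  a ← 37.325474 − (+3.407e-05/-6.999e-01) = 37.325522
iter 4: u=0.984474  f(a)=+7.086e-11  f'(a)=-6.999e-01  a ← 37.325522 − (+7.086e-11/-6.999e-01) = 37.325522
iter 5: u=0.984474  f(a)=+1.421e-14  f'(a)=-6.999e-01  a ← 37.325522 − (+1.421e-14/-6.999e-01) = 37.325522
converged: |Δa| < 1e-12 after 5 iterations
sag = a·(cosh(S/(2a)) − 1) = 37.325522·(cosh(0.984474) − 1) = 19.596628
T_max/T_min = cosh(S/(2a)) = 1.525020

a=37.326 sag=19.597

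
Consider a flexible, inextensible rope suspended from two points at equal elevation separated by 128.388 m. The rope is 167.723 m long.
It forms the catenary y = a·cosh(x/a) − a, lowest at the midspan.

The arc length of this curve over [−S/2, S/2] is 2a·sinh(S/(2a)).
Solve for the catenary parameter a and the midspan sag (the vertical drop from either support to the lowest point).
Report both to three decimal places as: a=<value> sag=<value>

seed: a₀ = √(S³/(24(L−S))) = √(128.388³/(24·39.335)) = 47.346889
iter 1: u=1.355823  f(a)=+3.778e+00  f'(a)=-1.988e+00  a ← 47.346889 − (+3.778e+00/-1.988e+00) = 49.247394
iter 2: u=1.303500  f(a)=+2.394e-01  f'(a)=-1.743e+00  a ← 49.247394 − (+2.394e-01/-1.743e+00) = 49.384715
iter 3: u=1.299876  f(a)=+1.105e-03  f'(a)=-1.727e+00  a ← 49.384715 − (+1.105e-03/-1.727e+00) = 49.385355
iter 4: u=1.299859  f(a)=+2.378e-08  f'(a)=-1.727e+00  a ← 49.385355 − (+2.378e-08/-1.727e+00) = 49.385355
iter 5: u=1.299859  f(a)=-2.842e-14  f'(a)=-1.727e+00  a ← 49.385355 − (-2.842e-14/-1.727e+00) = 49.385355
converged: |Δa| < 1e-12 after 5 iterations
sag = a·(cosh(S/(2a)) − 1) = 49.385355·(cosh(1.299859) − 1) = 47.937122
T_max/T_min = cosh(S/(2a)) = 1.970675

a=49.385 sag=47.937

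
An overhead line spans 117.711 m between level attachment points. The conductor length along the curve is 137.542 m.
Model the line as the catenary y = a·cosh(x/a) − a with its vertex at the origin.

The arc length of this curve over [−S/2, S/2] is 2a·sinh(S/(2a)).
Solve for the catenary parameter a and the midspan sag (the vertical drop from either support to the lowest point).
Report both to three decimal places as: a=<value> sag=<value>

seed: a₀ = √(S³/(24(L−S))) = √(117.711³/(24·19.831)) = 58.539316
iter 1: u=1.005401  f(a)=+1.027e+00  f'(a)=-7.485e-01  a ← 58.539316 − (+1.027e+00/-7.485e-01) = 59.911004
iter 2: u=0.982382  f(a)=+3.720e-02  f'(a)=-6.952e-01  a ← 59.911004 − (+3.720e-02/-6.952e-01) = 59.964511
iter 3: u=0.981506  f(a)=+5.288e-05  f'(a)=-6.932e-01  a ← 59.964511 − (+5.288e-05/-6.932e-01) = 59.964587
iter 4: u=0.981504  f(a)=+1.072e-10  f'(a)=-6.932e-01  a ← 59.964587 − (+1.072e-10/-6.932e-01) = 59.964587
iter 5: u=0.981504  f(a)=+2.842e-14  f'(a)=-6.932e-01  a ← 59.964587 − (+2.842e-14/-6.932e-01) = 59.964587
converged: |Δa| < 1e-12 after 5 iterations
sag = a·(cosh(S/(2a)) − 1) = 59.964587·(cosh(0.981504) − 1) = 31.277959
T_max/T_min = cosh(S/(2a)) = 1.521607

a=59.965 sag=31.278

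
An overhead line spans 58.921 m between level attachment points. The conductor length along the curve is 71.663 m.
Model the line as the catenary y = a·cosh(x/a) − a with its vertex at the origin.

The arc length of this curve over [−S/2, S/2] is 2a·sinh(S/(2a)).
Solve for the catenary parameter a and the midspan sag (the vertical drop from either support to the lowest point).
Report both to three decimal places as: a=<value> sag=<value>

a=26.663 sag=18.000

seed: a₀ = √(S³/(24(L−S))) = √(58.921³/(24·12.742)) = 25.863110
iter 1: u=1.139093  f(a)=+8.527e-01  f'(a)=-1.119e+00  a ← 25.863110 − (+8.527e-01/-1.119e+00) = 26.624918
iter 2: u=1.106501  f(a)=+3.912e-02  f'(a)=-1.019e+00  a ← 26.624918 − (+3.912e-02/-1.019e+00) = 26.663325
iter 3: u=1.104907  f(a)=+9.114e-05  f'(a)=-1.014e+00  a ← 26.663325 − (+9.114e-05/-1.014e+00) = 26.663415
iter 4: u=1.104903  f(a)=+4.972e-10  f'(a)=-1.014e+00  a ← 26.663415 − (+4.972e-10/-1.014e+00) = 26.663415
iter 5: u=1.104903  f(a)=+0.000e+00  f'(a)=-1.014e+00  a ← 26.663415 − (+0.000e+00/-1.014e+00) = 26.663415
converged: |Δa| < 1e-12 after 5 iterations
sag = a·(cosh(S/(2a)) − 1) = 26.663415·(cosh(1.104903) − 1) = 18.000151
T_max/T_min = cosh(S/(2a)) = 1.675088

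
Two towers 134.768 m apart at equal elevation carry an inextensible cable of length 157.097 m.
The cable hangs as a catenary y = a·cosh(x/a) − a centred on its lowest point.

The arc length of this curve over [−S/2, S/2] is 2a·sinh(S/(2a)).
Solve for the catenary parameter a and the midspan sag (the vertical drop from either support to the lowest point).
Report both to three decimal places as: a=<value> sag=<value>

a=69.203 sag=35.482

seed: a₀ = √(S³/(24(L−S))) = √(134.768³/(24·22.329)) = 67.583381
iter 1: u=0.997050  f(a)=+1.137e+00  f'(a)=-7.288e-01  a ← 67.583381 − (+1.137e+00/-7.288e-01) = 69.142702
iter 2: u=0.974564  f(a)=+4.052e-02  f'(a)=-6.777e-01  a ← 69.142702 − (+4.052e-02/-6.777e-01) = 69.202496
iter 3: u=0.973722  f(a)=+5.574e-05  f'(a)=-6.758e-01  a ← 69.202496 − (+5.574e-05/-6.758e-01) = 69.202578
iter 4: u=0.973721  f(a)=+1.058e-10  f'(a)=-6.758e-01  a ← 69.202578 − (+1.058e-10/-6.758e-01) = 69.202578
iter 5: u=0.973721  f(a)=+0.000e+00  f'(a)=-6.758e-01  a ← 69.202578 − (+0.000e+00/-6.758e-01) = 69.202578
converged: |Δa| < 1e-12 after 5 iterations
sag = a·(cosh(S/(2a)) − 1) = 69.202578·(cosh(0.973721) − 1) = 35.482013
T_max/T_min = cosh(S/(2a)) = 1.512727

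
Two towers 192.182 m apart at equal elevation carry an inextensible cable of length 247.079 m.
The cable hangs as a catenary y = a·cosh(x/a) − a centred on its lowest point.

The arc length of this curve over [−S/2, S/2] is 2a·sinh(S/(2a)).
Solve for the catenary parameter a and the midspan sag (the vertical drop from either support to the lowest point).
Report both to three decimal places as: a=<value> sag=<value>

a=76.357 sag=68.875

seed: a₀ = √(S³/(24(L−S))) = √(192.182³/(24·54.897)) = 73.398830
iter 1: u=1.309163  f(a)=+4.901e+00  f'(a)=-1.768e+00  a ← 73.398830 − (+4.901e+00/-1.768e+00) = 76.170231
iter 2: u=1.261530  f(a)=+2.913e-01  f'(a)=-1.564e+00  a ← 76.170231 − (+2.913e-01/-1.564e+00) = 76.356465
iter 3: u=1.258453  f(a)=+1.172e-03  f'(a)=-1.551e+00  a ← 76.356465 − (+1.172e-03/-1.551e+00) = 76.357221
iter 4: u=1.258440  f(a)=+1.917e-08  f'(a)=-1.551e+00  a ← 76.357221 − (+1.917e-08/-1.551e+00) = 76.357221
iter 5: u=1.258440  f(a)=+2.842e-14  f'(a)=-1.551e+00  a ← 76.357221 − (+2.842e-14/-1.551e+00) = 76.357221
converged: |Δa| < 1e-12 after 5 iterations
sag = a·(cosh(S/(2a)) − 1) = 76.357221·(cosh(1.258440) − 1) = 68.875121
T_max/T_min = cosh(S/(2a)) = 1.902012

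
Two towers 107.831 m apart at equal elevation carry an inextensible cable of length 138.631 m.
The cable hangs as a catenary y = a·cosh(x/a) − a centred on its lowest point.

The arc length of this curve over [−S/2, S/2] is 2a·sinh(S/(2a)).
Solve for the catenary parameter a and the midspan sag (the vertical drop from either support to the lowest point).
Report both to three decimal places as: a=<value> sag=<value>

seed: a₀ = √(S³/(24(L−S))) = √(107.831³/(24·30.800)) = 41.184564
iter 1: u=1.309119  f(a)=+2.750e+00  f'(a)=-1.768e+00  a ← 41.184564 − (+2.750e+00/-1.768e+00) = 42.739525
iter 2: u=1.261490  f(a)=+1.634e-01  f'(a)=-1.564e+00  a ← 42.739525 − (+1.634e-01/-1.564e+00) = 42.844009
iter 3: u=1.258414  f(a)=+6.576e-04  f'(a)=-1.551e+00  a ← 42.844009 − (+6.576e-04/-1.551e+00) = 42.844433
iter 4: u=1.258402  f(a)=+1.075e-08  f'(a)=-1.551e+00  a ← 42.844433 − (+1.075e-08/-1.551e+00) = 42.844433
iter 5: u=1.258402  f(a)=+2.842e-14  f'(a)=-1.551e+00  a ← 42.844433 − (+2.842e-14/-1.551e+00) = 42.844433
converged: |Δa| < 1e-12 after 5 iterations
sag = a·(cosh(S/(2a)) − 1) = 42.844433·(cosh(1.258402) − 1) = 38.643505
T_max/T_min = cosh(S/(2a)) = 1.901949

a=42.844 sag=38.644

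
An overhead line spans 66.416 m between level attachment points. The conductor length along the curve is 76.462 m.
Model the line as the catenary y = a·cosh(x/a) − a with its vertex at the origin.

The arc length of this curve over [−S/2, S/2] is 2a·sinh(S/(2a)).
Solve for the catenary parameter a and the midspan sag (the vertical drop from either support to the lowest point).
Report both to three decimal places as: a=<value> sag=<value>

seed: a₀ = √(S³/(24(L−S))) = √(66.416³/(24·10.046)) = 34.858353
iter 1: u=0.952655  f(a)=+4.658e-01  f'(a)=-6.304e-01  a ← 34.858353 − (+4.658e-01/-6.304e-01) = 35.597283
iter 2: u=0.932880  f(a)=+1.522e-02  f'(a)=-5.898e-01  a ← 35.597283 − (+1.522e-02/-5.898e-01) = 35.623094
iter 3: u=0.932204  f(a)=+1.748e-05  f'(a)=-5.885e-01  a ← 35.623094 − (+1.748e-05/-5.885e-01) = 35.623124
iter 4: u=0.932203  f(a)=+2.311e-11  f'(a)=-5.885e-01  a ← 35.623124 − (+2.311e-11/-5.885e-01) = 35.623124
iter 5: u=0.932203  f(a)=-2.842e-14  f'(a)=-5.885e-01  a ← 35.623124 − (-2.842e-14/-5.885e-01) = 35.623124
converged: |Δa| < 1e-12 after 5 iterations
sag = a·(cosh(S/(2a)) − 1) = 35.623124·(cosh(0.932203) − 1) = 16.632175
T_max/T_min = cosh(S/(2a)) = 1.466893

a=35.623 sag=16.632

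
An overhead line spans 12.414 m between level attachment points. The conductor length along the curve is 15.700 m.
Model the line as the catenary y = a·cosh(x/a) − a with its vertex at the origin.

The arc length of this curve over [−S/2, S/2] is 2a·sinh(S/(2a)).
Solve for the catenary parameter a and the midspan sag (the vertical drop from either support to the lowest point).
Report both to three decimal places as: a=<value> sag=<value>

seed: a₀ = √(S³/(24(L−S))) = √(12.414³/(24·3.286)) = 4.925249
iter 1: u=1.260241  f(a)=+2.710e-01  f'(a)=-1.559e+00  a ← 4.925249 − (+2.710e-01/-1.559e+00) = 5.099137
iter 2: u=1.217265  f(a)=+1.501e-02  f'(a)=-1.390e+00  a ← 5.099137 − (+1.501e-02/-1.390e+00) = 5.109937
iter 3: u=1.214692  f(a)=+5.206e-05  f'(a)=-1.381e+00  a ← 5.109937 − (+5.206e-05/-1.381e+00) = 5.109974
iter 4: u=1.214683  f(a)=+6.307e-10  f'(a)=-1.381e+00  a ← 5.109974 − (+6.307e-10/-1.381e+00) = 5.109974
iter 5: u=1.214683  f(a)=+1.776e-15  f'(a)=-1.381e+00  a ← 5.109974 − (+1.776e-15/-1.381e+00) = 5.109974
converged: |Δa| < 1e-12 after 5 iterations
sag = a·(cosh(S/(2a)) − 1) = 5.109974·(cosh(1.214683) − 1) = 4.256687
T_max/T_min = cosh(S/(2a)) = 1.833015

a=5.110 sag=4.257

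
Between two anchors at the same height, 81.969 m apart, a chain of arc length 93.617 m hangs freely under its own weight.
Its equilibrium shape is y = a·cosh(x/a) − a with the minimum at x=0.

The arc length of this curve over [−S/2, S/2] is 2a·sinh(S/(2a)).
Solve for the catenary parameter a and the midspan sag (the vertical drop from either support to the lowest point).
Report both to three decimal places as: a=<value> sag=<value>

a=45.302 sag=19.839

seed: a₀ = √(S³/(24(L−S))) = √(81.969³/(24·11.648)) = 44.385708
iter 1: u=0.923372  f(a)=+5.068e-01  f'(a)=-5.710e-01  a ← 44.385708 − (+5.068e-01/-5.710e-01) = 45.273229
iter 2: u=0.905270  f(a)=+1.560e-02  f'(a)=-5.363e-01  a ← 45.273229 − (+1.560e-02/-5.363e-01) = 45.302314
iter 3: u=0.904689  f(a)=+1.582e-05  f'(a)=-5.352e-01  a ← 45.302314 − (+1.582e-05/-5.352e-01) = 45.302343
iter 4: u=0.904688  f(a)=+1.630e-11  f'(a)=-5.352e-01  a ← 45.302343 − (+1.630e-11/-5.352e-01) = 45.302343
converged: |Δa| < 1e-12 after 4 iterations
sag = a·(cosh(S/(2a)) − 1) = 45.302343·(cosh(0.904688) − 1) = 19.838565
T_max/T_min = cosh(S/(2a)) = 1.437915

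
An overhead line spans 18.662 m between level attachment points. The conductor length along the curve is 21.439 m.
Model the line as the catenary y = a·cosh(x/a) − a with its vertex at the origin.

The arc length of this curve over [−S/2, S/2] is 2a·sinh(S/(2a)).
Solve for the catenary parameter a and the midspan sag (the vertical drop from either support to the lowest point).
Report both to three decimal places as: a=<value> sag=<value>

a=10.088 sag=4.632

seed: a₀ = √(S³/(24(L−S))) = √(18.662³/(24·2.777)) = 9.875150
iter 1: u=0.944897  f(a)=+1.266e-01  f'(a)=-6.143e-01  a ← 9.875150 − (+1.266e-01/-6.143e-01) = 10.081312
iter 2: u=0.925574  f(a)=+4.074e-03  f'(a)=-5.753e-01  a ← 10.081312 − (+4.074e-03/-5.753e-01) = 10.088394
iter 3: u=0.924924  f(a)=+4.528e-06  f'(a)=-5.740e-01  a ← 10.088394 − (+4.528e-06/-5.740e-01) = 10.088402
iter 4: u=0.924924  f(a)=+5.606e-12  f'(a)=-5.740e-01  a ← 10.088402 − (+5.606e-12/-5.740e-01) = 10.088402
converged: |Δa| < 1e-12 after 4 iterations
sag = a·(cosh(S/(2a)) − 1) = 10.088402·(cosh(0.924924) − 1) = 4.631772
T_max/T_min = cosh(S/(2a)) = 1.459119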